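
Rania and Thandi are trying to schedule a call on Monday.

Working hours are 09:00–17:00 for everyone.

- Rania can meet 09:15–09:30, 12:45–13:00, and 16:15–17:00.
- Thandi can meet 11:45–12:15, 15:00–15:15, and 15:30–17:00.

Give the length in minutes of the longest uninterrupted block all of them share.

45 minutes

Rania ∩ Thandi: 16:15–17:00.
Single common window of 45 minutes.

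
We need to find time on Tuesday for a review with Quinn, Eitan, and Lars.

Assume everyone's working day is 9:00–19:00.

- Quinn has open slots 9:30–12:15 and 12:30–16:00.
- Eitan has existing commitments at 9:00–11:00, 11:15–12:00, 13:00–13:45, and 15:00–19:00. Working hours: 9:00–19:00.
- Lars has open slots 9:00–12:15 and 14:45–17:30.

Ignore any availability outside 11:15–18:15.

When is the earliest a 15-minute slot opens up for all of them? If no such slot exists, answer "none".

Eitan free within 09:00–19:00: 11:00–11:15, 12:00–13:00, 13:45–15:00.
Quinn ∩ Eitan: 11:00–11:15, 12:00–12:15, 12:30–13:00, 13:45–15:00.
Quinn ∩ Eitan ∩ Lars: 11:00–11:15, 12:00–12:15, 14:45–15:00.
Restricted to 11:15–18:15: 12:00–12:15, 14:45–15:00.
Windows ≥ 15 min: 12:00–12:15, 14:45–15:00.
Earliest such window starts at 12:00.

12:00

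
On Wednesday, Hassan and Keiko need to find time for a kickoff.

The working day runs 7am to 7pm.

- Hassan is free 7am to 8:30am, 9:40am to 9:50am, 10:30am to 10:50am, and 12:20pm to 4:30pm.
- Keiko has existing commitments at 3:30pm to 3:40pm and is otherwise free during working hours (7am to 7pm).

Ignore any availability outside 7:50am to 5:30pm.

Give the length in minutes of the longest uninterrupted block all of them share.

190 minutes

Keiko free within 07:00–19:00: 07:00–15:30, 15:40–19:00.
Hassan ∩ Keiko: 07:00–08:30, 09:40–09:50, 10:30–10:50, 12:20–15:30, 15:40–16:30.
Restricted to 07:50–17:30: 07:50–08:30, 09:40–09:50, 10:30–10:50, 12:20–15:30, 15:40–16:30.
Common window lengths: 40, 10, 20, 190, 50 min; longest is 190.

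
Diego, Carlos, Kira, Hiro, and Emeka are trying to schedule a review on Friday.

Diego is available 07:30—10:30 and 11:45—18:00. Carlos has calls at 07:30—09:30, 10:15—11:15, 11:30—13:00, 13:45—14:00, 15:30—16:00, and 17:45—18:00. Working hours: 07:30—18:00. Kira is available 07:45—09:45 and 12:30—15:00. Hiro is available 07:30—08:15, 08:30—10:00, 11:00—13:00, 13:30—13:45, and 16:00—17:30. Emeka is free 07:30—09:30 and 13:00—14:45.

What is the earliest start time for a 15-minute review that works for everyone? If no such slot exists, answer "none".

Carlos free within 07:30–18:00: 09:30–10:15, 11:15–11:30, 13:00–13:45, 14:00–15:30, 16:00–17:45.
Diego ∩ Carlos: 09:30–10:15, 13:00–13:45, 14:00–15:30, 16:00–17:45.
Diego ∩ Carlos ∩ Kira: 09:30–09:45, 13:00–13:45, 14:00–15:00.
Diego ∩ Carlos ∩ Kira ∩ Hiro: 09:30–09:45, 13:30–13:45.
Diego ∩ Carlos ∩ Kira ∩ Hiro ∩ Emeka: 13:30–13:45.
Windows ≥ 15 min: 13:30–13:45.
Earliest such window starts at 13:30.

13:30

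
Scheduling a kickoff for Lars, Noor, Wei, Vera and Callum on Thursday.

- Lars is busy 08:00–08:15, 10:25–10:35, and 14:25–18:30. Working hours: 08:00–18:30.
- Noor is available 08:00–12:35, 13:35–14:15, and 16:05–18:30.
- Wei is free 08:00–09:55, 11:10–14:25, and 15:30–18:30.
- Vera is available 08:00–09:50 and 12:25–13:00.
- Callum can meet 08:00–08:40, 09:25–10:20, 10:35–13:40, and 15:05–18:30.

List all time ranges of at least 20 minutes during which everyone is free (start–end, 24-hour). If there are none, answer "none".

08:15–08:40, 09:25–09:50

Lars free within 08:00–18:30: 08:15–10:25, 10:35–14:25.
Lars ∩ Noor: 08:15–10:25, 10:35–12:35, 13:35–14:15.
Lars ∩ Noor ∩ Wei: 08:15–09:55, 11:10–12:35, 13:35–14:15.
Lars ∩ Noor ∩ Wei ∩ Vera: 08:15–09:50, 12:25–12:35.
Lars ∩ Noor ∩ Wei ∩ Vera ∩ Callum: 08:15–08:40, 09:25–09:50, 12:25–12:35.
Windows ≥ 20 min: 08:15–08:40, 09:25–09:50.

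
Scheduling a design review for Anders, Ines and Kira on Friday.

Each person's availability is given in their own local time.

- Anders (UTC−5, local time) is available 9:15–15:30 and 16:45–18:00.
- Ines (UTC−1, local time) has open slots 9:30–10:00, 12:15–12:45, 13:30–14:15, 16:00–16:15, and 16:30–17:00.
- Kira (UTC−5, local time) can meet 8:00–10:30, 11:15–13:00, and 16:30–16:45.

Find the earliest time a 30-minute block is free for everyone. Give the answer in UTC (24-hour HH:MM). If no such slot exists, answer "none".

14:30

Anders → UTC: 14:15–20:30, 21:45–23:00.
Ines → UTC: 10:30–11:00, 13:15–13:45, 14:30–15:15, 17:00–17:15, 17:30–18:00.
Kira → UTC: 13:00–15:30, 16:15–18:00, 21:30–21:45.
Anders ∩ Ines: 14:30–15:15, 17:00–17:15, 17:30–18:00.
Anders ∩ Ines ∩ Kira: 14:30–15:15, 17:00–17:15, 17:30–18:00.
Windows ≥ 30 min: 14:30–15:15, 17:30–18:00.
Earliest such window starts at 14:30.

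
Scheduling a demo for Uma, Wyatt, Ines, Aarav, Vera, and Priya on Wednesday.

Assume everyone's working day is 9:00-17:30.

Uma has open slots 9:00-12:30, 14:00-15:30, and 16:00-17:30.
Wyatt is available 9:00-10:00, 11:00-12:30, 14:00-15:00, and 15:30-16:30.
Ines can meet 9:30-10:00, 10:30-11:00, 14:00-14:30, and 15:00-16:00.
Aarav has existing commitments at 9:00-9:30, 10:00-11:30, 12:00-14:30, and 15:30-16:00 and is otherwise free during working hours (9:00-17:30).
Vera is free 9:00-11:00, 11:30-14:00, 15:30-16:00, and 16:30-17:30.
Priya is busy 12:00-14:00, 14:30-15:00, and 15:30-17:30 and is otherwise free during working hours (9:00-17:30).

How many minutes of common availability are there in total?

Aarav free within 09:00–17:30: 09:30–10:00, 11:30–12:00, 14:30–15:30, 16:00–17:30.
Priya free within 09:00–17:30: 09:00–12:00, 14:00–14:30, 15:00–15:30.
Uma ∩ Wyatt: 09:00–10:00, 11:00–12:30, 14:00–15:00, 16:00–16:30.
Uma ∩ Wyatt ∩ Ines: 09:30–10:00, 14:00–14:30.
Uma ∩ Wyatt ∩ Ines ∩ Aarav: 09:30–10:00.
Uma ∩ Wyatt ∩ Ines ∩ Aarav ∩ Vera: 09:30–10:00.
Uma ∩ Wyatt ∩ Ines ∩ Aarav ∩ Vera ∩ Priya: 09:30–10:00.
Total common minutes: 30.

30 minutes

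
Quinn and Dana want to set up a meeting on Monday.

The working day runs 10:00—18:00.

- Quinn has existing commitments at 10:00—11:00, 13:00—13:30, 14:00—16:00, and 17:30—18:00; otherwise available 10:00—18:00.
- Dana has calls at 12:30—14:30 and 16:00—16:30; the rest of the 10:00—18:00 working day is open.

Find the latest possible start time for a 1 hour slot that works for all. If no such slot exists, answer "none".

Quinn free within 10:00–18:00: 11:00–13:00, 13:30–14:00, 16:00–17:30.
Dana free within 10:00–18:00: 10:00–12:30, 14:30–16:00, 16:30–18:00.
Quinn ∩ Dana: 11:00–12:30, 16:30–17:30.
Windows ≥ 60 min: 11:00–12:30, 16:30–17:30.
Latest start in the last window 16:30–17:30 is 17:30 − 60 min = 16:30.

16:30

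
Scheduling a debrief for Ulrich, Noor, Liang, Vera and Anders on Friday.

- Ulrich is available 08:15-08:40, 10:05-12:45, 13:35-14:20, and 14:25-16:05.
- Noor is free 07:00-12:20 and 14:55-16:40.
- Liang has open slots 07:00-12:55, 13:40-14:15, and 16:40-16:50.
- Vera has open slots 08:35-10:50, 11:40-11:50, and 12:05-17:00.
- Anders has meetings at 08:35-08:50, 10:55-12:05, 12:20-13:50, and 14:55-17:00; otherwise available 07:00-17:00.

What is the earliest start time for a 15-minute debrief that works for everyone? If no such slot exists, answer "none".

10:05

Anders free within 07:00–17:00: 07:00–08:35, 08:50–10:55, 12:05–12:20, 13:50–14:55.
Ulrich ∩ Noor: 08:15–08:40, 10:05–12:20, 14:55–16:05.
Ulrich ∩ Noor ∩ Liang: 08:15–08:40, 10:05–12:20.
Ulrich ∩ Noor ∩ Liang ∩ Vera: 08:35–08:40, 10:05–10:50, 11:40–11:50, 12:05–12:20.
Ulrich ∩ Noor ∩ Liang ∩ Vera ∩ Anders: 10:05–10:50, 12:05–12:20.
Windows ≥ 15 min: 10:05–10:50, 12:05–12:20.
Earliest such window starts at 10:05.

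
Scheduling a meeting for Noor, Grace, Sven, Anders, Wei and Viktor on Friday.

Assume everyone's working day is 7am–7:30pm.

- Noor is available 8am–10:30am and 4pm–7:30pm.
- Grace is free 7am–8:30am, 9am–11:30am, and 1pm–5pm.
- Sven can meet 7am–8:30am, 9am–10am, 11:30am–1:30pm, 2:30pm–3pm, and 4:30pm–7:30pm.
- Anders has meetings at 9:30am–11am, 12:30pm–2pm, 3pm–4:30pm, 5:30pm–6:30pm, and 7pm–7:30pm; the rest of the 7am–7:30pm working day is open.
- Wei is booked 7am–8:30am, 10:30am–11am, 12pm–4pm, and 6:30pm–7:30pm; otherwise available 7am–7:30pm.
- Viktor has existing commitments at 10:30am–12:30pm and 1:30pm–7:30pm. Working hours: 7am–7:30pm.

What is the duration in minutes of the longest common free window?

Anders free within 07:00–19:30: 07:00–09:30, 11:00–12:30, 14:00–15:00, 16:30–17:30, 18:30–19:00.
Wei free within 07:00–19:30: 08:30–10:30, 11:00–12:00, 16:00–18:30.
Viktor free within 07:00–19:30: 07:00–10:30, 12:30–13:30.
Noor ∩ Grace: 08:00–08:30, 09:00–10:30, 16:00–17:00.
Noor ∩ Grace ∩ Sven: 08:00–08:30, 09:00–10:00, 16:30–17:00.
Noor ∩ Grace ∩ Sven ∩ Anders: 08:00–08:30, 09:00–09:30, 16:30–17:00.
Noor ∩ Grace ∩ Sven ∩ Anders ∩ Wei: 09:00–09:30, 16:30–17:00.
Noor ∩ Grace ∩ Sven ∩ Anders ∩ Wei ∩ Viktor: 09:00–09:30.
Single common window of 30 minutes.

30 minutes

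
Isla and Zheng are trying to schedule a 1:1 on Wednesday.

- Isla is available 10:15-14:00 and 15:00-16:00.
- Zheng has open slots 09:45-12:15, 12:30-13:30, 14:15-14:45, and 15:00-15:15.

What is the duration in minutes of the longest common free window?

Isla ∩ Zheng: 10:15–12:15, 12:30–13:30, 15:00–15:15.
Common window lengths: 120, 60, 15 min; longest is 120.

120 minutes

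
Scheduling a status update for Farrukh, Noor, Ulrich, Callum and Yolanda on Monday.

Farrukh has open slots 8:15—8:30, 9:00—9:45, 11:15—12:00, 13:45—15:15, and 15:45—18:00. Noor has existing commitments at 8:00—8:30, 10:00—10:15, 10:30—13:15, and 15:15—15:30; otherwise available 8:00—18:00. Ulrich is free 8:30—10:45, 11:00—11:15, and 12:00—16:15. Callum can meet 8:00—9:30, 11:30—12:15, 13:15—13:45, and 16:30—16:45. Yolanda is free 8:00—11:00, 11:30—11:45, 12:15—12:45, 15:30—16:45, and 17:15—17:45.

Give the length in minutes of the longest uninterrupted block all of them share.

Noor free within 08:00–18:00: 08:30–10:00, 10:15–10:30, 13:15–15:15, 15:30–18:00.
Farrukh ∩ Noor: 09:00–09:45, 13:45–15:15, 15:45–18:00.
Farrukh ∩ Noor ∩ Ulrich: 09:00–09:45, 13:45–15:15, 15:45–16:15.
Farrukh ∩ Noor ∩ Ulrich ∩ Callum: 09:00–09:30.
Farrukh ∩ Noor ∩ Ulrich ∩ Callum ∩ Yolanda: 09:00–09:30.
Single common window of 30 minutes.

30 minutes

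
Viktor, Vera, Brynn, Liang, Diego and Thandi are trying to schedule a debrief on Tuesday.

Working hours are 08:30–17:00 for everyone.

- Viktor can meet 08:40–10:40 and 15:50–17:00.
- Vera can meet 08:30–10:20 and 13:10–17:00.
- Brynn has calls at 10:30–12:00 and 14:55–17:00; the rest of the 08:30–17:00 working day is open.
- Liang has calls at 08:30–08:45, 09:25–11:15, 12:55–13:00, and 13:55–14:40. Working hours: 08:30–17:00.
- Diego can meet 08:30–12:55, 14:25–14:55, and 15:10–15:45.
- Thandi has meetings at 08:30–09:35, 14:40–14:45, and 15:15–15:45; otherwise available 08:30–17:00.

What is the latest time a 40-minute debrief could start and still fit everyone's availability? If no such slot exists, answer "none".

Brynn free within 08:30–17:00: 08:30–10:30, 12:00–14:55.
Liang free within 08:30–17:00: 08:45–09:25, 11:15–12:55, 13:00–13:55, 14:40–17:00.
Thandi free within 08:30–17:00: 09:35–14:40, 14:45–15:15, 15:45–17:00.
Viktor ∩ Vera: 08:40–10:20, 15:50–17:00.
Viktor ∩ Vera ∩ Brynn: 08:40–10:20.
Viktor ∩ Vera ∩ Brynn ∩ Liang: 08:45–09:25.
Viktor ∩ Vera ∩ Brynn ∩ Liang ∩ Diego: 08:45–09:25.
Viktor ∩ Vera ∩ Brynn ∩ Liang ∩ Diego ∩ Thandi: (none).
Windows ≥ 40 min: (none).

none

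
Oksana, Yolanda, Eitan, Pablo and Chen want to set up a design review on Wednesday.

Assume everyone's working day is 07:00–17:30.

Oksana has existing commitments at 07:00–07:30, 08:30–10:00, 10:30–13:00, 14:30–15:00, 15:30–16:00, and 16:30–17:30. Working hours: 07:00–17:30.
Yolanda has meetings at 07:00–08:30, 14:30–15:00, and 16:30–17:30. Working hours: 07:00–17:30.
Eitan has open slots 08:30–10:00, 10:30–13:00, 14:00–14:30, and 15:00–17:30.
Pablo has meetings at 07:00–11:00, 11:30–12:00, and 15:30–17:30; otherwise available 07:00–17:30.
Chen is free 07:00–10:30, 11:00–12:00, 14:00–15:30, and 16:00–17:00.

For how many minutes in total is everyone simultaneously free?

60 minutes

Oksana free within 07:00–17:30: 07:30–08:30, 10:00–10:30, 13:00–14:30, 15:00–15:30, 16:00–16:30.
Yolanda free within 07:00–17:30: 08:30–14:30, 15:00–16:30.
Pablo free within 07:00–17:30: 11:00–11:30, 12:00–15:30.
Oksana ∩ Yolanda: 10:00–10:30, 13:00–14:30, 15:00–15:30, 16:00–16:30.
Oksana ∩ Yolanda ∩ Eitan: 14:00–14:30, 15:00–15:30, 16:00–16:30.
Oksana ∩ Yolanda ∩ Eitan ∩ Pablo: 14:00–14:30, 15:00–15:30.
Oksana ∩ Yolanda ∩ Eitan ∩ Pablo ∩ Chen: 14:00–14:30, 15:00–15:30.
Total common minutes: 30 + 30 = 60.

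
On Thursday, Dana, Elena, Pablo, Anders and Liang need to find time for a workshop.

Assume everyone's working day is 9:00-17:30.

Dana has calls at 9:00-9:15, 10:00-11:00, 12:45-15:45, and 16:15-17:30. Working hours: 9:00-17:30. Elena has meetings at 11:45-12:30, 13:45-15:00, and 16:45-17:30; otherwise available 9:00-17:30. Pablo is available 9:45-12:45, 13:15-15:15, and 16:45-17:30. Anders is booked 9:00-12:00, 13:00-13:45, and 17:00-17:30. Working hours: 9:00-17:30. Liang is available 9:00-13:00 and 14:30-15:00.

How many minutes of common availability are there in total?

Dana free within 09:00–17:30: 09:15–10:00, 11:00–12:45, 15:45–16:15.
Elena free within 09:00–17:30: 09:00–11:45, 12:30–13:45, 15:00–16:45.
Anders free within 09:00–17:30: 12:00–13:00, 13:45–17:00.
Dana ∩ Elena: 09:15–10:00, 11:00–11:45, 12:30–12:45, 15:45–16:15.
Dana ∩ Elena ∩ Pablo: 09:45–10:00, 11:00–11:45, 12:30–12:45.
Dana ∩ Elena ∩ Pablo ∩ Anders: 12:30–12:45.
Dana ∩ Elena ∩ Pablo ∩ Anders ∩ Liang: 12:30–12:45.
Total common minutes: 15.

15 minutes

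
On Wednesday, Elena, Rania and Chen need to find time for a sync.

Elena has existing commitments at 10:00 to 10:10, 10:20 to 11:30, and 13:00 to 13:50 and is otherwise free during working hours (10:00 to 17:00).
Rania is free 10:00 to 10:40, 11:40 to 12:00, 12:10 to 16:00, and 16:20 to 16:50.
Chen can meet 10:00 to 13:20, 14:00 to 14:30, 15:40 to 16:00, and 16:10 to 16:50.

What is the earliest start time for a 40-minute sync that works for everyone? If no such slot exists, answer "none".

Elena free within 10:00–17:00: 10:10–10:20, 11:30–13:00, 13:50–17:00.
Elena ∩ Rania: 10:10–10:20, 11:40–12:00, 12:10–13:00, 13:50–16:00, 16:20–16:50.
Elena ∩ Rania ∩ Chen: 10:10–10:20, 11:40–12:00, 12:10–13:00, 14:00–14:30, 15:40–16:00, 16:20–16:50.
Windows ≥ 40 min: 12:10–13:00.
Earliest such window starts at 12:10.

12:10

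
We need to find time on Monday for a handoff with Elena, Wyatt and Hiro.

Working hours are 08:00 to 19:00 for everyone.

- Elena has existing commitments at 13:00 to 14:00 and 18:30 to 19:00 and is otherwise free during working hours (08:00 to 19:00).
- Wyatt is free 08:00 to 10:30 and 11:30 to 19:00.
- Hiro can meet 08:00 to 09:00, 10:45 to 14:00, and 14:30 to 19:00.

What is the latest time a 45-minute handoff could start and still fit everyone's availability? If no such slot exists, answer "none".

17:45

Elena free within 08:00–19:00: 08:00–13:00, 14:00–18:30.
Elena ∩ Wyatt: 08:00–10:30, 11:30–13:00, 14:00–18:30.
Elena ∩ Wyatt ∩ Hiro: 08:00–09:00, 11:30–13:00, 14:30–18:30.
Windows ≥ 45 min: 08:00–09:00, 11:30–13:00, 14:30–18:30.
Latest start in the last window 14:30–18:30 is 18:30 − 45 min = 17:45.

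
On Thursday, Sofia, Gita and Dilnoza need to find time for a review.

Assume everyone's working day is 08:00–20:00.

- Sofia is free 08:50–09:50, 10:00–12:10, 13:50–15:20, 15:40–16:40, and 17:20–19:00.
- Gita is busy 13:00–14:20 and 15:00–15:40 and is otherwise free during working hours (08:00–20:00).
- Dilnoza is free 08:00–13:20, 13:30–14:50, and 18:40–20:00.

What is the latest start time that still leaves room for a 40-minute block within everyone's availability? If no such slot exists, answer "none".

11:30

Gita free within 08:00–20:00: 08:00–13:00, 14:20–15:00, 15:40–20:00.
Sofia ∩ Gita: 08:50–09:50, 10:00–12:10, 14:20–15:00, 15:40–16:40, 17:20–19:00.
Sofia ∩ Gita ∩ Dilnoza: 08:50–09:50, 10:00–12:10, 14:20–14:50, 18:40–19:00.
Windows ≥ 40 min: 08:50–09:50, 10:00–12:10.
Latest start in the last window 10:00–12:10 is 12:10 − 40 min = 11:30.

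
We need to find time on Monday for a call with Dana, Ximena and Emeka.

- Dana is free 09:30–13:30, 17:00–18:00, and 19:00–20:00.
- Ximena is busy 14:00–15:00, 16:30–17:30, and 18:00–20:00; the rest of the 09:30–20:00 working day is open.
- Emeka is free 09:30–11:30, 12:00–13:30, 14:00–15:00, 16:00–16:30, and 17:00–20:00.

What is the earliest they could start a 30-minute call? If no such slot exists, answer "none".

Ximena free within 09:30–20:00: 09:30–14:00, 15:00–16:30, 17:30–18:00.
Dana ∩ Ximena: 09:30–13:30, 17:30–18:00.
Dana ∩ Ximena ∩ Emeka: 09:30–11:30, 12:00–13:30, 17:30–18:00.
Windows ≥ 30 min: 09:30–11:30, 12:00–13:30, 17:30–18:00.
Earliest such window starts at 09:30.

09:30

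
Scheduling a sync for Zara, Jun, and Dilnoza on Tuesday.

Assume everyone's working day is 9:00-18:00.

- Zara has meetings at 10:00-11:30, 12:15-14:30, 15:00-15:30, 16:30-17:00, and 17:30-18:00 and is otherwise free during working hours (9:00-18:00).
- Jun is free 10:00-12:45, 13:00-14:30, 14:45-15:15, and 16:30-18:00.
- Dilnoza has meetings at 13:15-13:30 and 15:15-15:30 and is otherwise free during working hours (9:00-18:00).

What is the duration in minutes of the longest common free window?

Zara free within 09:00–18:00: 09:00–10:00, 11:30–12:15, 14:30–15:00, 15:30–16:30, 17:00–17:30.
Dilnoza free within 09:00–18:00: 09:00–13:15, 13:30–15:15, 15:30–18:00.
Zara ∩ Jun: 11:30–12:15, 14:45–15:00, 17:00–17:30.
Zara ∩ Jun ∩ Dilnoza: 11:30–12:15, 14:45–15:00, 17:00–17:30.
Common window lengths: 45, 15, 30 min; longest is 45.

45 minutes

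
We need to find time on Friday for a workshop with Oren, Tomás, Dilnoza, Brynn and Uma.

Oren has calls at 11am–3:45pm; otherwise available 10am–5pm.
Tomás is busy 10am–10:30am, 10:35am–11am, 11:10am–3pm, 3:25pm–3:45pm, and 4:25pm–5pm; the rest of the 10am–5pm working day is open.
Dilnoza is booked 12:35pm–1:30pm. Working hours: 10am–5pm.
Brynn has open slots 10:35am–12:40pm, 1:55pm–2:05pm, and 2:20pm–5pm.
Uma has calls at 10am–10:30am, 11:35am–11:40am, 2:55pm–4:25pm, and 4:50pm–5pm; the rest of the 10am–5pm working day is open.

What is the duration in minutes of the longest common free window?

Oren free within 10:00–17:00: 10:00–11:00, 15:45–17:00.
Tomás free within 10:00–17:00: 10:30–10:35, 11:00–11:10, 15:00–15:25, 15:45–16:25.
Dilnoza free within 10:00–17:00: 10:00–12:35, 13:30–17:00.
Uma free within 10:00–17:00: 10:30–11:35, 11:40–14:55, 16:25–16:50.
Oren ∩ Tomás: 10:30–10:35, 15:45–16:25.
Oren ∩ Tomás ∩ Dilnoza: 10:30–10:35, 15:45–16:25.
Oren ∩ Tomás ∩ Dilnoza ∩ Brynn: 15:45–16:25.
Oren ∩ Tomás ∩ Dilnoza ∩ Brynn ∩ Uma: (none).
No common window.

0 minutes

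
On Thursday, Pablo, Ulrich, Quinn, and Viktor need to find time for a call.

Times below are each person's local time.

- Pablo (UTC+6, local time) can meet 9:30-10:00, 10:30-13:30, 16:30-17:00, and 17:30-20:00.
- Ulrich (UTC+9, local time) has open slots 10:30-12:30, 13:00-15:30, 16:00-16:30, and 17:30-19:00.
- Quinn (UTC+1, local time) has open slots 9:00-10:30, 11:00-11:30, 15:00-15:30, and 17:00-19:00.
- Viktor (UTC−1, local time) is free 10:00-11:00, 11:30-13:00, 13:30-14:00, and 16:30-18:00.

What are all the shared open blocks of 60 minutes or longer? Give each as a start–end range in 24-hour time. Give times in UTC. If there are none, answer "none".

Pablo → UTC: 03:30–04:00, 04:30–07:30, 10:30–11:00, 11:30–14:00.
Ulrich → UTC: 01:30–03:30, 04:00–06:30, 07:00–07:30, 08:30–10:00.
Quinn → UTC: 08:00–09:30, 10:00–10:30, 14:00–14:30, 16:00–18:00.
Viktor → UTC: 11:00–12:00, 12:30–14:00, 14:30–15:00, 17:30–19:00.
Pablo ∩ Ulrich: 04:30–06:30, 07:00–07:30.
Pablo ∩ Ulrich ∩ Quinn: (none).
Pablo ∩ Ulrich ∩ Quinn ∩ Viktor: (none).
Windows ≥ 60 min: (none).

none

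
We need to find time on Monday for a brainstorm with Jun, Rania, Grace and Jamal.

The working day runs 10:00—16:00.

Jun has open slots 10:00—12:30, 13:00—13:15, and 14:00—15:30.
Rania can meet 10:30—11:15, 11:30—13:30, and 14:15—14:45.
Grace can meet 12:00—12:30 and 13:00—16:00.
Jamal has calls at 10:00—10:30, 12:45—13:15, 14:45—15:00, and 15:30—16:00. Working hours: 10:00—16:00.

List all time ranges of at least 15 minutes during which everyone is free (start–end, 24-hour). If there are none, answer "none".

Jamal free within 10:00–16:00: 10:30–12:45, 13:15–14:45, 15:00–15:30.
Jun ∩ Rania: 10:30–11:15, 11:30–12:30, 13:00–13:15, 14:15–14:45.
Jun ∩ Rania ∩ Grace: 12:00–12:30, 13:00–13:15, 14:15–14:45.
Jun ∩ Rania ∩ Grace ∩ Jamal: 12:00–12:30, 14:15–14:45.
Windows ≥ 15 min: 12:00–12:30, 14:15–14:45.

12:00–12:30, 14:15–14:45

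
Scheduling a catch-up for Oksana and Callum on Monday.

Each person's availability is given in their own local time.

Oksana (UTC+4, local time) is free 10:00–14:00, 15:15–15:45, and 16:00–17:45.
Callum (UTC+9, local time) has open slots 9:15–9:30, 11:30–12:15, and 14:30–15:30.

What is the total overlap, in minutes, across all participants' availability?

30 minutes

Oksana → UTC: 06:00–10:00, 11:15–11:45, 12:00–13:45.
Callum → UTC: 00:15–00:30, 02:30–03:15, 05:30–06:30.
Oksana ∩ Callum: 06:00–06:30.
Total common minutes: 30.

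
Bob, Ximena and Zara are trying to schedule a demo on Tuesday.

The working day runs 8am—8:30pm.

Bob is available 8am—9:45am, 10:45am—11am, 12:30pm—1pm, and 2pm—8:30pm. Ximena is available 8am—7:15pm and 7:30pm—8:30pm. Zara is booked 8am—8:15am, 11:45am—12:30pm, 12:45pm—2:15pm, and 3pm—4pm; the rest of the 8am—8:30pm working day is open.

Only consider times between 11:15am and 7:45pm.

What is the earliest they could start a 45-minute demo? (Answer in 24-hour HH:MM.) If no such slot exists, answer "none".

14:15

Zara free within 08:00–20:30: 08:15–11:45, 12:30–12:45, 14:15–15:00, 16:00–20:30.
Bob ∩ Ximena: 08:00–09:45, 10:45–11:00, 12:30–13:00, 14:00–19:15, 19:30–20:30.
Bob ∩ Ximena ∩ Zara: 08:15–09:45, 10:45–11:00, 12:30–12:45, 14:15–15:00, 16:00–19:15, 19:30–20:30.
Restricted to 11:15–19:45: 12:30–12:45, 14:15–15:00, 16:00–19:15, 19:30–19:45.
Windows ≥ 45 min: 14:15–15:00, 16:00–19:15.
Earliest such window starts at 14:15.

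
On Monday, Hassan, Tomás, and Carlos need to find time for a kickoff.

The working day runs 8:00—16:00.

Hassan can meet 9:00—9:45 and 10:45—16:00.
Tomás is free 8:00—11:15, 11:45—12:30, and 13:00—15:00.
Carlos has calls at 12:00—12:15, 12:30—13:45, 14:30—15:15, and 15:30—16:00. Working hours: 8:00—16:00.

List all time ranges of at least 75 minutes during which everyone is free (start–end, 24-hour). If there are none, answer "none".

Carlos free within 08:00–16:00: 08:00–12:00, 12:15–12:30, 13:45–14:30, 15:15–15:30.
Hassan ∩ Tomás: 09:00–09:45, 10:45–11:15, 11:45–12:30, 13:00–15:00.
Hassan ∩ Tomás ∩ Carlos: 09:00–09:45, 10:45–11:15, 11:45–12:00, 12:15–12:30, 13:45–14:30.
Windows ≥ 75 min: (none).

none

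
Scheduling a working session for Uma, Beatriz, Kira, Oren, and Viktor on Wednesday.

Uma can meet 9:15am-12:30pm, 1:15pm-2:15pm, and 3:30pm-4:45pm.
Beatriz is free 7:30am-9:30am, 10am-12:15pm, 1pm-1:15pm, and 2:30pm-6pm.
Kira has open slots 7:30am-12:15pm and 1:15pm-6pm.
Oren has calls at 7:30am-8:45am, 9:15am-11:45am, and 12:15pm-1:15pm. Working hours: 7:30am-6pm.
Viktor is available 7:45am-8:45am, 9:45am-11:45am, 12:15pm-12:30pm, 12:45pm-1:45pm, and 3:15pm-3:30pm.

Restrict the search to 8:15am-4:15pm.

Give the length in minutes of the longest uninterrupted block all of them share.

0 minutes

Oren free within 07:30–18:00: 08:45–09:15, 11:45–12:15, 13:15–18:00.
Uma ∩ Beatriz: 09:15–09:30, 10:00–12:15, 15:30–16:45.
Uma ∩ Beatriz ∩ Kira: 09:15–09:30, 10:00–12:15, 15:30–16:45.
Uma ∩ Beatriz ∩ Kira ∩ Oren: 11:45–12:15, 15:30–16:45.
Uma ∩ Beatriz ∩ Kira ∩ Oren ∩ Viktor: (none).
Restricted to 08:15–16:15: (none).
No common window.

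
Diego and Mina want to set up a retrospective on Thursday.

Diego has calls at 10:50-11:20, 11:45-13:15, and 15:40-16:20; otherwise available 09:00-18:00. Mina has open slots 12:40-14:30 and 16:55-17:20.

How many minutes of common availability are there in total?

100 minutes

Diego free within 09:00–18:00: 09:00–10:50, 11:20–11:45, 13:15–15:40, 16:20–18:00.
Diego ∩ Mina: 13:15–14:30, 16:55–17:20.
Total common minutes: 75 + 25 = 100.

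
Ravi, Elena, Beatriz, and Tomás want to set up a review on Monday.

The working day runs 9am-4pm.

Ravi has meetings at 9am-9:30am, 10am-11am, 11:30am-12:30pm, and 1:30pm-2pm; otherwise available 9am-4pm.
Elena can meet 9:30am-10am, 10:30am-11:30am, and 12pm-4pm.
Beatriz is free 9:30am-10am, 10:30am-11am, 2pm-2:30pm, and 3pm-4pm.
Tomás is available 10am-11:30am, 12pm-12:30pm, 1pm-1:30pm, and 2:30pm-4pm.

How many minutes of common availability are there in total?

60 minutes

Ravi free within 09:00–16:00: 09:30–10:00, 11:00–11:30, 12:30–13:30, 14:00–16:00.
Ravi ∩ Elena: 09:30–10:00, 11:00–11:30, 12:30–13:30, 14:00–16:00.
Ravi ∩ Elena ∩ Beatriz: 09:30–10:00, 14:00–14:30, 15:00–16:00.
Ravi ∩ Elena ∩ Beatriz ∩ Tomás: 15:00–16:00.
Total common minutes: 60.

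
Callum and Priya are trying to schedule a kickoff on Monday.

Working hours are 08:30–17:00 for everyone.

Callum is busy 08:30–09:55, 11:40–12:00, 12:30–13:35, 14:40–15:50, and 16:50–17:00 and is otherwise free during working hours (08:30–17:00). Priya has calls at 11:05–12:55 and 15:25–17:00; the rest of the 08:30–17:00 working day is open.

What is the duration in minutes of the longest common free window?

Callum free within 08:30–17:00: 09:55–11:40, 12:00–12:30, 13:35–14:40, 15:50–16:50.
Priya free within 08:30–17:00: 08:30–11:05, 12:55–15:25.
Callum ∩ Priya: 09:55–11:05, 13:35–14:40.
Common window lengths: 70, 65 min; longest is 70.

70 minutes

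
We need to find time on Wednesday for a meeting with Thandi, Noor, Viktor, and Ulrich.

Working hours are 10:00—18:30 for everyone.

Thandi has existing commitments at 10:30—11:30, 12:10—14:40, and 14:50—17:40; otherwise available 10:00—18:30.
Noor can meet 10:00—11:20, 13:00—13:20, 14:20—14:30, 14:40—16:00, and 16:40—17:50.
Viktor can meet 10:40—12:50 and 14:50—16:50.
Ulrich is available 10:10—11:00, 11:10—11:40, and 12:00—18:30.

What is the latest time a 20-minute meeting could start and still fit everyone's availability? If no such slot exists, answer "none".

Thandi free within 10:00–18:30: 10:00–10:30, 11:30–12:10, 14:40–14:50, 17:40–18:30.
Thandi ∩ Noor: 10:00–10:30, 14:40–14:50, 17:40–17:50.
Thandi ∩ Noor ∩ Viktor: (none).
Thandi ∩ Noor ∩ Viktor ∩ Ulrich: (none).
Windows ≥ 20 min: (none).

none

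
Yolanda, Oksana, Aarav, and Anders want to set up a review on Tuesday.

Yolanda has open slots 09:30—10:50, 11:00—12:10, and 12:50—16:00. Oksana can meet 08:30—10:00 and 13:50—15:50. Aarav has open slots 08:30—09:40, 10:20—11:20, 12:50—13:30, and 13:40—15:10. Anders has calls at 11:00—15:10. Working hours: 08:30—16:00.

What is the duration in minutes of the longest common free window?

Anders free within 08:30–16:00: 08:30–11:00, 15:10–16:00.
Yolanda ∩ Oksana: 09:30–10:00, 13:50–15:50.
Yolanda ∩ Oksana ∩ Aarav: 09:30–09:40, 13:50–15:10.
Yolanda ∩ Oksana ∩ Aarav ∩ Anders: 09:30–09:40.
Single common window of 10 minutes.

10 minutes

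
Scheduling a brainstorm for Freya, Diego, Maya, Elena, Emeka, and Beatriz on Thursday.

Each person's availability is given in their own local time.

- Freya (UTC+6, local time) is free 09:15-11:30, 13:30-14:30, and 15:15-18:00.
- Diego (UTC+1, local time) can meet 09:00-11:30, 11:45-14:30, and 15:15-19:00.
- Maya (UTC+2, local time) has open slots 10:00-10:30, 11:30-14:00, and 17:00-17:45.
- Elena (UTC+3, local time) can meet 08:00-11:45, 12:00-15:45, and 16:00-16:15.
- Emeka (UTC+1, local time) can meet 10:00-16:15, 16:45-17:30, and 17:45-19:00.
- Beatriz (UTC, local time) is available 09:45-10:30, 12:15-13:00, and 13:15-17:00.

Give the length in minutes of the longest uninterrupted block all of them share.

45 minutes

Freya → UTC: 03:15–05:30, 07:30–08:30, 09:15–12:00.
Diego → UTC: 08:00–10:30, 10:45–13:30, 14:15–18:00.
Maya → UTC: 08:00–08:30, 09:30–12:00, 15:00–15:45.
Elena → UTC: 05:00–08:45, 09:00–12:45, 13:00–13:15.
Emeka → UTC: 09:00–15:15, 15:45–16:30, 16:45–18:00.
Beatriz → UTC: 09:45–10:30, 12:15–13:00, 13:15–17:00.
Freya ∩ Diego: 08:00–08:30, 09:15–10:30, 10:45–12:00.
Freya ∩ Diego ∩ Maya: 08:00–08:30, 09:30–10:30, 10:45–12:00.
Freya ∩ Diego ∩ Maya ∩ Elena: 08:00–08:30, 09:30–10:30, 10:45–12:00.
Freya ∩ Diego ∩ Maya ∩ Elena ∩ Emeka: 09:30–10:30, 10:45–12:00.
Freya ∩ Diego ∩ Maya ∩ Elena ∩ Emeka ∩ Beatriz: 09:45–10:30.
Single common window of 45 minutes.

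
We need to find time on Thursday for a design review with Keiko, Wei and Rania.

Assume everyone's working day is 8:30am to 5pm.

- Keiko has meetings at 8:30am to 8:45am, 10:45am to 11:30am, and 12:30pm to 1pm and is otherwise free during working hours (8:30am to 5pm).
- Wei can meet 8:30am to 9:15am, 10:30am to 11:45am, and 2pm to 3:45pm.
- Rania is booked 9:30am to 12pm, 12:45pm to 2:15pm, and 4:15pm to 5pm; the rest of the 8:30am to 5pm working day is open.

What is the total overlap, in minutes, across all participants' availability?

120 minutes

Keiko free within 08:30–17:00: 08:45–10:45, 11:30–12:30, 13:00–17:00.
Rania free within 08:30–17:00: 08:30–09:30, 12:00–12:45, 14:15–16:15.
Keiko ∩ Wei: 08:45–09:15, 10:30–10:45, 11:30–11:45, 14:00–15:45.
Keiko ∩ Wei ∩ Rania: 08:45–09:15, 14:15–15:45.
Total common minutes: 30 + 90 = 120.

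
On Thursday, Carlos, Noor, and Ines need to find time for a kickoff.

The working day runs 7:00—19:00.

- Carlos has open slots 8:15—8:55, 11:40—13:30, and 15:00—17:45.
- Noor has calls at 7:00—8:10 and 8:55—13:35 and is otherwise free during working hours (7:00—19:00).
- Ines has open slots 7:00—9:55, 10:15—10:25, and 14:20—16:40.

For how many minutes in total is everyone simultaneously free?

140 minutes

Noor free within 07:00–19:00: 08:10–08:55, 13:35–19:00.
Carlos ∩ Noor: 08:15–08:55, 15:00–17:45.
Carlos ∩ Noor ∩ Ines: 08:15–08:55, 15:00–16:40.
Total common minutes: 40 + 100 = 140.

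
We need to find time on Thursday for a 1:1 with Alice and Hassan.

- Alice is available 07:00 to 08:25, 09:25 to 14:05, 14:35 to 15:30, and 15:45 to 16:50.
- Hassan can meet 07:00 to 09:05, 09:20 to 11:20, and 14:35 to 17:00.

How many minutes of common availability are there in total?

320 minutes

Alice ∩ Hassan: 07:00–08:25, 09:25–11:20, 14:35–15:30, 15:45–16:50.
Total common minutes: 85 + 115 + 55 + 65 = 320.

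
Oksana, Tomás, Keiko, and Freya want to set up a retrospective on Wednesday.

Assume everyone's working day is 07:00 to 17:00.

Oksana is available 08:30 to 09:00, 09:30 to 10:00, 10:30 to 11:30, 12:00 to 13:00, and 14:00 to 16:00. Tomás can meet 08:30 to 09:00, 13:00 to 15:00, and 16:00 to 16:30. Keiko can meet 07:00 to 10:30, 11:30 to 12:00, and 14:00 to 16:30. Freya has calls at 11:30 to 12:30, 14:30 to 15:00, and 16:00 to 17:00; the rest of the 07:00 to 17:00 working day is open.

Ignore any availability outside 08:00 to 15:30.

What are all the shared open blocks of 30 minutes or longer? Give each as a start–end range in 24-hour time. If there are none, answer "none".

08:30–09:00, 14:00–14:30

Freya free within 07:00–17:00: 07:00–11:30, 12:30–14:30, 15:00–16:00.
Oksana ∩ Tomás: 08:30–09:00, 14:00–15:00.
Oksana ∩ Tomás ∩ Keiko: 08:30–09:00, 14:00–15:00.
Oksana ∩ Tomás ∩ Keiko ∩ Freya: 08:30–09:00, 14:00–14:30.
Restricted to 08:00–15:30: 08:30–09:00, 14:00–14:30.
Windows ≥ 30 min: 08:30–09:00, 14:00–14:30.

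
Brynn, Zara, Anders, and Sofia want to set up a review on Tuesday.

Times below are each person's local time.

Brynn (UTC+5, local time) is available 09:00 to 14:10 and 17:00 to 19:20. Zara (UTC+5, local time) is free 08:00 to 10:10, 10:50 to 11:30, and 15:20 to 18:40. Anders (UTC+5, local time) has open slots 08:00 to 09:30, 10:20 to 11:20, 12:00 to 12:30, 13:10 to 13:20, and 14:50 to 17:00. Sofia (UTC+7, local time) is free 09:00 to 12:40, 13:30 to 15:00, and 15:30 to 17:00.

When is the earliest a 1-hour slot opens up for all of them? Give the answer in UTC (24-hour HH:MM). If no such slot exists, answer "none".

Brynn → UTC: 04:00–09:10, 12:00–14:20.
Zara → UTC: 03:00–05:10, 05:50–06:30, 10:20–13:40.
Anders → UTC: 03:00–04:30, 05:20–06:20, 07:00–07:30, 08:10–08:20, 09:50–12:00.
Sofia → UTC: 02:00–05:40, 06:30–08:00, 08:30–10:00.
Brynn ∩ Zara: 04:00–05:10, 05:50–06:30, 12:00–13:40.
Brynn ∩ Zara ∩ Anders: 04:00–04:30, 05:50–06:20.
Brynn ∩ Zara ∩ Anders ∩ Sofia: 04:00–04:30.
Windows ≥ 60 min: (none).

none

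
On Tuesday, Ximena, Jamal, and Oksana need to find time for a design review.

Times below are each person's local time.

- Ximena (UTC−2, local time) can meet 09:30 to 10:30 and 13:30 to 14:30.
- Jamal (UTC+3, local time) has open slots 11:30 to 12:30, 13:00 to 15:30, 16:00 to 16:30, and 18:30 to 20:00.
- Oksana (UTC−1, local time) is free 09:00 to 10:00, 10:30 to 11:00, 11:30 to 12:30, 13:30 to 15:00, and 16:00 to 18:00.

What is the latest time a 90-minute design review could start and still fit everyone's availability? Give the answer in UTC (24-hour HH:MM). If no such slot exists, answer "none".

Ximena → UTC: 11:30–12:30, 15:30–16:30.
Jamal → UTC: 08:30–09:30, 10:00–12:30, 13:00–13:30, 15:30–17:00.
Oksana → UTC: 10:00–11:00, 11:30–12:00, 12:30–13:30, 14:30–16:00, 17:00–19:00.
Ximena ∩ Jamal: 11:30–12:30, 15:30–16:30.
Ximena ∩ Jamal ∩ Oksana: 11:30–12:00, 15:30–16:00.
Windows ≥ 90 min: (none).

none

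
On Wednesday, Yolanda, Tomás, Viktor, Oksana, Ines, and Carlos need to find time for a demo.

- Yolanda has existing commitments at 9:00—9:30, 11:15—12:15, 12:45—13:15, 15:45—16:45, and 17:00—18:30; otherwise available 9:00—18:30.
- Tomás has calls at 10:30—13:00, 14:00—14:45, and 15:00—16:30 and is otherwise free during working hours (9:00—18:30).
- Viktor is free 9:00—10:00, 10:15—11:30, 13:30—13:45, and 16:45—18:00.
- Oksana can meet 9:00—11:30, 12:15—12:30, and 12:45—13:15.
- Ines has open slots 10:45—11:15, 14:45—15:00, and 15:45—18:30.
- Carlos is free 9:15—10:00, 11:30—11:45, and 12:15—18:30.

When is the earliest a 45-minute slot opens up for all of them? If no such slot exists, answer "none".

none

Yolanda free within 09:00–18:30: 09:30–11:15, 12:15–12:45, 13:15–15:45, 16:45–17:00.
Tomás free within 09:00–18:30: 09:00–10:30, 13:00–14:00, 14:45–15:00, 16:30–18:30.
Yolanda ∩ Tomás: 09:30–10:30, 13:15–14:00, 14:45–15:00, 16:45–17:00.
Yolanda ∩ Tomás ∩ Viktor: 09:30–10:00, 10:15–10:30, 13:30–13:45, 16:45–17:00.
Yolanda ∩ Tomás ∩ Viktor ∩ Oksana: 09:30–10:00, 10:15–10:30.
Yolanda ∩ Tomás ∩ Viktor ∩ Oksana ∩ Ines: (none).
Yolanda ∩ Tomás ∩ Viktor ∩ Oksana ∩ Ines ∩ Carlos: (none).
Windows ≥ 45 min: (none).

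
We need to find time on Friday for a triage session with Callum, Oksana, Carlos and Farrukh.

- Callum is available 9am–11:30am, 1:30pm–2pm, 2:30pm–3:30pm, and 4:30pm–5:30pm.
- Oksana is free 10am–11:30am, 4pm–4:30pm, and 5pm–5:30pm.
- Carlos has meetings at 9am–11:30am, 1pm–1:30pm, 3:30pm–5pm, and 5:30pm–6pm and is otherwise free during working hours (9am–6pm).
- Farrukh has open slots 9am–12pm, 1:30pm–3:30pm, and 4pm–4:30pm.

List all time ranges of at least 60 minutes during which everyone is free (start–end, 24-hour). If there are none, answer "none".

none

Carlos free within 09:00–18:00: 11:30–13:00, 13:30–15:30, 17:00–17:30.
Callum ∩ Oksana: 10:00–11:30, 17:00–17:30.
Callum ∩ Oksana ∩ Carlos: 17:00–17:30.
Callum ∩ Oksana ∩ Carlos ∩ Farrukh: (none).
Windows ≥ 60 min: (none).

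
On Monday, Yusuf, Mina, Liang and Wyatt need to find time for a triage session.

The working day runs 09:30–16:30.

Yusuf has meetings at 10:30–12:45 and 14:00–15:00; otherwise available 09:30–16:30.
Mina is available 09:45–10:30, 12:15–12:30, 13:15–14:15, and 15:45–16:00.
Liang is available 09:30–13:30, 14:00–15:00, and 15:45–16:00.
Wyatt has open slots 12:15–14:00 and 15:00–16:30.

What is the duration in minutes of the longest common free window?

Yusuf free within 09:30–16:30: 09:30–10:30, 12:45–14:00, 15:00–16:30.
Yusuf ∩ Mina: 09:45–10:30, 13:15–14:00, 15:45–16:00.
Yusuf ∩ Mina ∩ Liang: 09:45–10:30, 13:15–13:30, 15:45–16:00.
Yusuf ∩ Mina ∩ Liang ∩ Wyatt: 13:15–13:30, 15:45–16:00.
Common window lengths: 15, 15 min; longest is 15.

15 minutes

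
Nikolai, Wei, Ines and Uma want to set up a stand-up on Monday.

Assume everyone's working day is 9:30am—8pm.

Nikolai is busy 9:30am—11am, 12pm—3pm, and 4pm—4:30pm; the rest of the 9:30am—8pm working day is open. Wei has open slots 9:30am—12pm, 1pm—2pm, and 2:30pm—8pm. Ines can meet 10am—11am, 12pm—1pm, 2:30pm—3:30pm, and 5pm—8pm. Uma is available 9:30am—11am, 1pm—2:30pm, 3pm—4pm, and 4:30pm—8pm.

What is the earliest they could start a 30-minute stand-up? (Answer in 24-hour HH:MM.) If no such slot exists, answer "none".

Nikolai free within 09:30–20:00: 11:00–12:00, 15:00–16:00, 16:30–20:00.
Nikolai ∩ Wei: 11:00–12:00, 15:00–16:00, 16:30–20:00.
Nikolai ∩ Wei ∩ Ines: 15:00–15:30, 17:00–20:00.
Nikolai ∩ Wei ∩ Ines ∩ Uma: 15:00–15:30, 17:00–20:00.
Windows ≥ 30 min: 15:00–15:30, 17:00–20:00.
Earliest such window starts at 15:00.

15:00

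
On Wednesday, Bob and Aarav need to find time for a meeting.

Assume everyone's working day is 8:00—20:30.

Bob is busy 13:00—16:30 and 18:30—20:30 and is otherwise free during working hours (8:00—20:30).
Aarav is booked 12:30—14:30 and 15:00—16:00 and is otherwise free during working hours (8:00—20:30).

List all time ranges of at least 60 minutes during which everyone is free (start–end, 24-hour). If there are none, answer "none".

Bob free within 08:00–20:30: 08:00–13:00, 16:30–18:30.
Aarav free within 08:00–20:30: 08:00–12:30, 14:30–15:00, 16:00–20:30.
Bob ∩ Aarav: 08:00–12:30, 16:30–18:30.
Windows ≥ 60 min: 08:00–12:30, 16:30–18:30.

08:00–12:30, 16:30–18:30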